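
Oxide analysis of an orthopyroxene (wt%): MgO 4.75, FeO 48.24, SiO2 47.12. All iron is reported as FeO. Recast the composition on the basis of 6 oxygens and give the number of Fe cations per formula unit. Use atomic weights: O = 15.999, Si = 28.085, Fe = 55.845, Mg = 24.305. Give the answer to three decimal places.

1.709 Fe apfu

MgO (M=40.304): mol = 0.11785; Mg = 0.11785, O = 0.11785.
FeO (M=71.844): mol = 0.67145; Fe = 0.67145, O = 0.67145.
SiO2 (M=60.083): mol = 0.78425; Si = 0.78425, O = 1.56850.
ΣO = 2.35780; factor = 6/ΣO = 2.54475.
Fe apfu = 0.67145 × 2.54475 = 1.709.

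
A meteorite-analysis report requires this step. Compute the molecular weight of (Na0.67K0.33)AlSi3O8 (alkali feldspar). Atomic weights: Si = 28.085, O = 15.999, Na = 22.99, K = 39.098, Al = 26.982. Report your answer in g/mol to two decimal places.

267.53 g/mol

M = 0.67·22.99 + 0.33·39.098 + 1·26.982 + 3·28.085 + 8·15.999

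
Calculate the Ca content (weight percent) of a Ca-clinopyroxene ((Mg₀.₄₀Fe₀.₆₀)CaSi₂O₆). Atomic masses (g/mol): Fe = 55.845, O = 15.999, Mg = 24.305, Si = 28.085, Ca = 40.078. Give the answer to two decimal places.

17.02 weight percent

Formula mass = 0.40*24.305 + 0.60*55.845 + 1*40.078 + 2*28.085 + 6*15.999 = 235.471 g/mol, of which 40.078 g is Ca.
So Ca makes up 40.078/235.471 = 0.1702 of the mass, i.e. 17.02%.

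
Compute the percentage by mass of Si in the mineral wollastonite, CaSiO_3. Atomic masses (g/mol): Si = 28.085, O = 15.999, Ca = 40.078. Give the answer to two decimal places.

Molar mass of CaSiO_3: 1×40.078 + 1×28.085 + 3×15.999 = 116.160 g/mol.
Mass of Si per formula unit: 1 × 28.085 = 28.085 g.
Weight fraction Si = 28.085 / 116.160 = 0.2418.

24.18 wt%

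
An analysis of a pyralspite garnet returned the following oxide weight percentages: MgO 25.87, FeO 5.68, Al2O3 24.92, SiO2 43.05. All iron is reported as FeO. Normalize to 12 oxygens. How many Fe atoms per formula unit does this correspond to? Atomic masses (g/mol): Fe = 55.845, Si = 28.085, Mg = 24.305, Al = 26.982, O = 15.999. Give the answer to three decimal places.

0.329 Fe apfu

MgO (M=40.304): mol = 0.64187; Mg = 0.64187, O = 0.64187.
FeO (M=71.844): mol = 0.07906; Fe = 0.07906, O = 0.07906.
Al2O3 (M=101.961): mol = 0.24441; Al = 0.48882, O = 0.73323.
SiO2 (M=60.083): mol = 0.71651; Si = 0.71651, O = 1.43302.
ΣO = 2.88718; factor = 12/ΣO = 4.15630.
Fe apfu = 0.07906 × 4.15630 = 0.329.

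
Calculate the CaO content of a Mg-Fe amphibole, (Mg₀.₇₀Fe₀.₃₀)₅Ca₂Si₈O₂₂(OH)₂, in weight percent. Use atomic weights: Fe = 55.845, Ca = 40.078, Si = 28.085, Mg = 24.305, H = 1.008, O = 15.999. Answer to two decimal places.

M((Mg₀.₇₀Fe₀.₃₀)₅Ca₂Si₈O₂₂(OH)₂) = 859.663 g/mol; M(CaO) = 56.077 g/mol.
Moles CaO per formula unit = 2 Ca ÷ 1 = 2.0000.
CaO fraction = (2.0000 × 56.077) / 859.663 = 112.154/859.663 = 0.1305.

13.05 wt%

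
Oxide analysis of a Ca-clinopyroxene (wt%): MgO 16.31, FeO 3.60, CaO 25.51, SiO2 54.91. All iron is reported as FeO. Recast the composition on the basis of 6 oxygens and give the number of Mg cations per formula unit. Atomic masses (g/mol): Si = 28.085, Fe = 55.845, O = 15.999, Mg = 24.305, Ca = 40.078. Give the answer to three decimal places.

0.887 Mg apfu

MgO (M=40.304): mol = 0.40467; Mg = 0.40467, O = 0.40467.
FeO (M=71.844): mol = 0.05011; Fe = 0.05011, O = 0.05011.
CaO (M=56.077): mol = 0.45491; Ca = 0.45491, O = 0.45491.
SiO2 (M=60.083): mol = 0.91390; Si = 0.91390, O = 1.82780.
ΣO = 2.73749; factor = 6/ΣO = 2.19179.
Mg apfu = 0.40467 × 2.19179 = 0.887.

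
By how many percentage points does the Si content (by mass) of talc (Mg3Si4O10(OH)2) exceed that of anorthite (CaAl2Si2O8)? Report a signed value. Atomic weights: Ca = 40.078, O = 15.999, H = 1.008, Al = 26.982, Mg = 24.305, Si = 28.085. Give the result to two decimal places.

9.43 percentage points

Si in Mg3Si4O10(OH)2: molar mass 379.259 g/mol; 4×28.085 = 112.340 g → 29.62 wt%.
Si in CaAl2Si2O8: molar mass 278.204 g/mol; 2×28.085 = 56.170 g → 20.19 wt%.
Difference = 29.62 − 20.19 = 9.43 percentage points.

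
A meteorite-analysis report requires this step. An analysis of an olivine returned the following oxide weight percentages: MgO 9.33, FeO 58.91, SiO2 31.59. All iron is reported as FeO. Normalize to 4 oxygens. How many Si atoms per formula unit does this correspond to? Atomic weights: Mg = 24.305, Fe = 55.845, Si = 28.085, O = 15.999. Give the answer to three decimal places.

9.33 wt% MgO ÷ 40.304 g/mol = 0.23149 mol, giving 0.23149 Mg and 0.23149 O.
58.91 wt% FeO ÷ 71.844 g/mol = 0.81997 mol, giving 0.81997 Fe and 0.81997 O.
31.59 wt% SiO2 ÷ 60.083 g/mol = 0.52577 mol, giving 0.52577 Si and 1.05154 O.
Oxygen sums to 2.10300; scaling by 4/2.10300 = 1.90204 puts the formula on 4 O.
Si: 0.52577 × 1.90204 = 1.000 atoms per formula unit.

1.000 Si apfu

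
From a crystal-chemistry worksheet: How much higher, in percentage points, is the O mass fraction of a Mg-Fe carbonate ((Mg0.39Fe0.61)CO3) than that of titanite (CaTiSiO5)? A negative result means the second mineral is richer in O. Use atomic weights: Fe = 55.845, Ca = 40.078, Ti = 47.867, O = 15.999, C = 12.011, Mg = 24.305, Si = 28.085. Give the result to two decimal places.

O in (Mg0.39Fe0.61)CO3: molar mass 103.552 g/mol; 3×15.999 = 47.997 g → 46.35 wt%.
O in CaTiSiO5: molar mass 196.025 g/mol; 5×15.999 = 79.995 g → 40.81 wt%.
Difference = 46.35 − 40.81 = 5.54 percentage points.

5.54 percentage points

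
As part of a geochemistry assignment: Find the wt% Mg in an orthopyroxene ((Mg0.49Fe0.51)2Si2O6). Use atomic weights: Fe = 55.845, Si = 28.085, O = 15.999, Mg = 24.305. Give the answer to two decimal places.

10.23 weight percent

Formula mass = 0.98·24.305 + 1.02·55.845 + 2·28.085 + 6·15.999 = 232.945 g/mol, of which 23.819 g is Mg.
So Mg makes up 23.819/232.945 = 0.1023 of the mass, i.e. 10.23%.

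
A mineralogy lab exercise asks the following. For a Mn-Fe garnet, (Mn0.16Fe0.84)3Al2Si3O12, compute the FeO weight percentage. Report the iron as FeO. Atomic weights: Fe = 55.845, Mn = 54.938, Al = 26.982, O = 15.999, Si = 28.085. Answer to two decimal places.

M((Mn0.16Fe0.84)3Al2Si3O12) = 497.307 g/mol; M(FeO) = 71.844 g/mol.
Moles FeO per formula unit = 2.52 Fe ÷ 1 = 2.5200.
FeO fraction = (2.5200 × 71.844) / 497.307 = 181.047/497.307 = 0.3641.

36.41 wt%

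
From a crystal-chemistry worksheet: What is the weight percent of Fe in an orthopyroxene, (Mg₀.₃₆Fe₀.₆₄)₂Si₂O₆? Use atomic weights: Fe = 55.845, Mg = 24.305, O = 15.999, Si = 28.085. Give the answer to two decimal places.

29.64 weight percent

Molar mass of (Mg₀.₃₆Fe₀.₆₄)₂Si₂O₆: 0.72*24.305 + 1.28*55.845 + 2*28.085 + 6*15.999 = 241.145 g/mol.
Mass of Fe per formula unit: 1.28 × 55.845 = 71.482 g.
Weight fraction Fe = 71.482 / 241.145 = 0.2964.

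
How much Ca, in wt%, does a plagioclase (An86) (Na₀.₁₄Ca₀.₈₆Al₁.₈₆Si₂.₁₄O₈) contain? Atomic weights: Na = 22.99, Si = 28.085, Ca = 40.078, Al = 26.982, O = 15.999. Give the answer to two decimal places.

12.49 wt%

Molar mass of Na₀.₁₄Ca₀.₈₆Al₁.₈₆Si₂.₁₄O₈: 0.14×22.99 + 0.86×40.078 + 1.86×26.982 + 2.14×28.085 + 8×15.999 = 275.966 g/mol.
Mass of Ca per formula unit: 0.86 × 40.078 = 34.467 g.
Weight fraction Ca = 34.467 / 275.966 = 0.1249.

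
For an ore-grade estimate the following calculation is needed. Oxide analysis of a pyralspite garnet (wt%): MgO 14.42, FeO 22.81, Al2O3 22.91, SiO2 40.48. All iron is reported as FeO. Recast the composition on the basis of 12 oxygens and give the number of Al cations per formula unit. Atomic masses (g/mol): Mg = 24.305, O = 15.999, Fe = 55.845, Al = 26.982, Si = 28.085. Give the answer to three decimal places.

MgO: 14.42/40.304 = 0.35778 mol → 0.35778 mol Mg, 0.35778 mol O.
FeO: 22.81/71.844 = 0.31749 mol → 0.31749 mol Fe, 0.31749 mol O.
Al2O3: 22.91/101.961 = 0.22469 mol → 0.44938 mol Al, 0.67407 mol O.
SiO2: 40.48/60.083 = 0.67373 mol → 0.67373 mol Si, 1.34746 mol O.
Total oxygen = 2.69680 mol. Normalization factor = 12/2.69680 = 4.44972.
Al per 12 O = 0.44938 × 4.44972 = 2.000.

2.000 Al apfu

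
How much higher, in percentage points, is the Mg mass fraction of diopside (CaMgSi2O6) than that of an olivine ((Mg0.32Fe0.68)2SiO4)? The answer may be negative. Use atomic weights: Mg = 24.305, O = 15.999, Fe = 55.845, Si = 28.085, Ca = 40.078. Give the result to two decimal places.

First mineral: 24.305 g Mg in 216.547 g formula = 11.22 wt% Mg.
Second mineral: 15.555 g Mg in 183.585 g formula = 8.47 wt% Mg.
11.22% − 8.47% gives a difference of 2.75 percentage points.

2.75 percentage points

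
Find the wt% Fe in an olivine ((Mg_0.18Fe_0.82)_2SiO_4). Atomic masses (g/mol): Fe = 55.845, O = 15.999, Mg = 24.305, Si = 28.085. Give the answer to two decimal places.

Molar mass of (Mg_0.18Fe_0.82)_2SiO_4: 0.36·24.305 + 1.64·55.845 + 1·28.085 + 4·15.999 = 192.417 g/mol.
Mass of Fe per formula unit: 1.64 × 55.845 = 91.586 g.
Weight fraction Fe = 91.586 / 192.417 = 0.4760.

47.60 wt%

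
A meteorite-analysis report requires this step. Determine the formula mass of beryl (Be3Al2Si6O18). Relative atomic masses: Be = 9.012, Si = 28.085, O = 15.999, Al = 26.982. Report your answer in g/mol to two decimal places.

537.49 g/mol

Be: 3 × 9.012 = 27.0360
Al: 2 × 26.982 = 53.9640
Si: 6 × 28.085 = 168.5100
O: 18 × 15.999 = 287.9820
Summing the contributions gives the formula mass.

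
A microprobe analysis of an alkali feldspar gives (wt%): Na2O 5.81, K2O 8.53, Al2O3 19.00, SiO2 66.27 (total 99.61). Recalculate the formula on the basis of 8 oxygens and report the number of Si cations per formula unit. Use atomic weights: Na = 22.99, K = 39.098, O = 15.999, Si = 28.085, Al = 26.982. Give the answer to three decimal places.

5.81 wt% Na2O ÷ 61.979 g/mol = 0.09374 mol, giving 0.18748 Na and 0.09374 O.
8.53 wt% K2O ÷ 94.195 g/mol = 0.09056 mol, giving 0.18112 K and 0.09056 O.
19.00 wt% Al2O3 ÷ 101.961 g/mol = 0.18635 mol, giving 0.37270 Al and 0.55905 O.
66.27 wt% SiO2 ÷ 60.083 g/mol = 1.10297 mol, giving 1.10297 Si and 2.20594 O.
Oxygen sums to 2.94929; scaling by 8/2.94929 = 2.71252 puts the formula on 8 O.
Si: 1.10297 × 2.71252 = 2.992 atoms per formula unit.

2.992 Si apfu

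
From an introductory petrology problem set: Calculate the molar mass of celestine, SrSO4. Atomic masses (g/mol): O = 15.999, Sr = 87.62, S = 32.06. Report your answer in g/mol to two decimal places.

183.68 g/mol

The formula mass is the sum 1*87.62 + 1*32.06 + 4*15.999.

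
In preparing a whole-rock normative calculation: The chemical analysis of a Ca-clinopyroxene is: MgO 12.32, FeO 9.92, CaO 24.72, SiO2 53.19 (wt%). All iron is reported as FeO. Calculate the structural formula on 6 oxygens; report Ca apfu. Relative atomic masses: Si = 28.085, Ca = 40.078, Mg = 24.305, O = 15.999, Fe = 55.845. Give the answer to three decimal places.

0.996 Ca apfu

12.32 wt% MgO ÷ 40.304 g/mol = 0.30568 mol, giving 0.30568 Mg and 0.30568 O.
9.92 wt% FeO ÷ 71.844 g/mol = 0.13808 mol, giving 0.13808 Fe and 0.13808 O.
24.72 wt% CaO ÷ 56.077 g/mol = 0.44082 mol, giving 0.44082 Ca and 0.44082 O.
53.19 wt% SiO2 ÷ 60.083 g/mol = 0.88528 mol, giving 0.88528 Si and 1.77056 O.
Oxygen sums to 2.65514; scaling by 6/2.65514 = 2.25977 puts the formula on 6 O.
Ca: 0.44082 × 2.25977 = 0.996 atoms per formula unit.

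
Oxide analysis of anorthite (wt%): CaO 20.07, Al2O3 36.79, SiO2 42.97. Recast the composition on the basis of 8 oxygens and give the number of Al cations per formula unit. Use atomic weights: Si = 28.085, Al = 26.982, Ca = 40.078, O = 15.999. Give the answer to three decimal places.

2.011 Al apfu

CaO (M=56.077): mol = 0.35790; Ca = 0.35790, O = 0.35790.
Al2O3 (M=101.961): mol = 0.36082; Al = 0.72164, O = 1.08246.
SiO2 (M=60.083): mol = 0.71518; Si = 0.71518, O = 1.43036.
ΣO = 2.87072; factor = 8/ΣO = 2.78676.
Al apfu = 0.72164 × 2.78676 = 2.011.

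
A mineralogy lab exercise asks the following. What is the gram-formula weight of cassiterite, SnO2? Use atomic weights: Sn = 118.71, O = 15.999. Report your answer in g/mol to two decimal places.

150.71 g/mol

Sn: 1 × 118.71 = 118.7100
O: 2 × 15.999 = 31.9980
Summing the contributions gives the formula mass.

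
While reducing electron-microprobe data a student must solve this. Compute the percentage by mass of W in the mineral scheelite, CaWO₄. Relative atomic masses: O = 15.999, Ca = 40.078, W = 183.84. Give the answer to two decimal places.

63.85 mass %

Formula mass = 1·40.078 + 1·183.84 + 4·15.999 = 287.914 g/mol, of which 183.840 g is W.
So W makes up 183.840/287.914 = 0.6385 of the mass, i.e. 63.85%.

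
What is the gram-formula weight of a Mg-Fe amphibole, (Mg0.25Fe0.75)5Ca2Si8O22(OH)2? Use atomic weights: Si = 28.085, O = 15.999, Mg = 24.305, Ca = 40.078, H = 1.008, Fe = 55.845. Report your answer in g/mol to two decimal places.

930.63 g/mol

M = 1.25*24.305 + 3.75*55.845 + 2*40.078 + 8*28.085 + 24*15.999 + 2*1.008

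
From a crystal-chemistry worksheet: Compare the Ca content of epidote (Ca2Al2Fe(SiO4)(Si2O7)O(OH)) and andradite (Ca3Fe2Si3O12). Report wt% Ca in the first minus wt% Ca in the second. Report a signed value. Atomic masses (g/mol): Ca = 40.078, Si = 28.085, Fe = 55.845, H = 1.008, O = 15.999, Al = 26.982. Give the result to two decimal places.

-7.07 percentage points

Ca in Ca2Al2Fe(SiO4)(Si2O7)O(OH): molar mass 483.215 g/mol; 2×40.078 = 80.156 g → 16.59 wt%.
Ca in Ca3Fe2Si3O12: molar mass 508.167 g/mol; 3×40.078 = 120.234 g → 23.66 wt%.
Difference = 16.59 − 23.66 = -7.07 percentage points.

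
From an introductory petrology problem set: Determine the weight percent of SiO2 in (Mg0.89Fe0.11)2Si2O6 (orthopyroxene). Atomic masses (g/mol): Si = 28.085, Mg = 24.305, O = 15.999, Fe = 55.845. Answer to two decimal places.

Formula mass = 207.713 g/mol.
2 Si → 2.0000 mol SiO2 per formula unit; M(SiO2) = 60.083, so SiO2 mass = 120.166 g.
120.166/207.713 × 100 = 57.85 wt%.

57.85 wt%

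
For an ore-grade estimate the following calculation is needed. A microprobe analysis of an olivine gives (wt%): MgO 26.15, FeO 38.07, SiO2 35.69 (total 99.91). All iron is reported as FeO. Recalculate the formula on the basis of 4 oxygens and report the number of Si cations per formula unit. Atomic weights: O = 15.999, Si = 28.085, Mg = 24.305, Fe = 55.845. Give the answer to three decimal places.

1.004 Si apfu

MgO: 26.15/40.304 = 0.64882 mol → 0.64882 mol Mg, 0.64882 mol O.
FeO: 38.07/71.844 = 0.52990 mol → 0.52990 mol Fe, 0.52990 mol O.
SiO2: 35.69/60.083 = 0.59401 mol → 0.59401 mol Si, 1.18802 mol O.
Total oxygen = 2.36674 mol. Normalization factor = 4/2.36674 = 1.69009.
Si per 4 O = 0.59401 × 1.69009 = 1.004.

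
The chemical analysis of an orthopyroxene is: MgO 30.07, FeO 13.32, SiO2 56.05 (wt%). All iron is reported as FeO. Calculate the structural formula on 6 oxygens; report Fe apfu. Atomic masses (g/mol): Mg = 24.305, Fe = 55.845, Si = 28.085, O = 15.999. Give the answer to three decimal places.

0.398 Fe apfu

MgO: 30.07/40.304 = 0.74608 mol → 0.74608 mol Mg, 0.74608 mol O.
FeO: 13.32/71.844 = 0.18540 mol → 0.18540 mol Fe, 0.18540 mol O.
SiO2: 56.05/60.083 = 0.93288 mol → 0.93288 mol Si, 1.86576 mol O.
Total oxygen = 2.79724 mol. Normalization factor = 6/2.79724 = 2.14497.
Fe per 6 O = 0.18540 × 2.14497 = 0.398.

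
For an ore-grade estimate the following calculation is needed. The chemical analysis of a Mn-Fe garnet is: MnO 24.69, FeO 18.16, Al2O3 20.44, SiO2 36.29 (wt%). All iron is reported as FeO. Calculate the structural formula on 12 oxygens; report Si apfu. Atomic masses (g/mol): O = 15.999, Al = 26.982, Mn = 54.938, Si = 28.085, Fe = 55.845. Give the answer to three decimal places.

3.007 Si apfu

24.69 wt% MnO ÷ 70.937 g/mol = 0.34806 mol, giving 0.34806 Mn and 0.34806 O.
18.16 wt% FeO ÷ 71.844 g/mol = 0.25277 mol, giving 0.25277 Fe and 0.25277 O.
20.44 wt% Al2O3 ÷ 101.961 g/mol = 0.20047 mol, giving 0.40094 Al and 0.60141 O.
36.29 wt% SiO2 ÷ 60.083 g/mol = 0.60400 mol, giving 0.60400 Si and 1.20800 O.
Oxygen sums to 2.41024; scaling by 12/2.41024 = 4.97876 puts the formula on 12 O.
Si: 0.60400 × 4.97876 = 3.007 atoms per formula unit.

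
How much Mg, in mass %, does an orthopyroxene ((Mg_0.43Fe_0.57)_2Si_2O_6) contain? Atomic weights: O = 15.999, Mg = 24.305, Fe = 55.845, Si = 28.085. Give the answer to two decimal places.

8.83 mass %

M((Mg_0.43Fe_0.57)_2Si_2O_6) = 236.730 g/mol.
Mg contributes 0.86 × 24.305 = 20.902 g per mole.
20.902/236.730 = 0.0883 → 8.83%.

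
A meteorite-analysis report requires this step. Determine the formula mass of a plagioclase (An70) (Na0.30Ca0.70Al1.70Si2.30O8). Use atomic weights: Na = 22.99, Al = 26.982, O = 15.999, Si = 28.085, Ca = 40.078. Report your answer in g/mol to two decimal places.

273.41 g/mol

M = 0.30×22.99 + 0.70×40.078 + 1.70×26.982 + 2.30×28.085 + 8×15.999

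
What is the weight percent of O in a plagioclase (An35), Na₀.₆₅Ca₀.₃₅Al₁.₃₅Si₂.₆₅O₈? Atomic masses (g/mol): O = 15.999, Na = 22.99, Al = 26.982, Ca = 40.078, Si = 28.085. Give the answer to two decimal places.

Molar mass of Na₀.₆₅Ca₀.₃₅Al₁.₃₅Si₂.₆₅O₈: 0.65·22.99 + 0.35·40.078 + 1.35·26.982 + 2.65·28.085 + 8·15.999 = 267.814 g/mol.
Mass of O per formula unit: 8 × 15.999 = 127.992 g.
Weight fraction O = 127.992 / 267.814 = 0.4779.

47.79 mass %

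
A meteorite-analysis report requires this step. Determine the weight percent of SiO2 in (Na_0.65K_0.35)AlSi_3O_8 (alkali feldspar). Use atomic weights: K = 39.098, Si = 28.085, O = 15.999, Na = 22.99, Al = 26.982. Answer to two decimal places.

Molar mass of (Na_0.65K_0.35)AlSi_3O_8 = 0.65·22.99 + 0.35·39.098 + 1·26.982 + 3·28.085 + 8·15.999 = 267.857 g/mol.
Each formula unit contains 3 Si, equivalent to 3/1 = 3.0000 mol SiO2.
M(SiO2) = 1×28.085 + 2×15.999 = 60.083 g/mol.
Mass of SiO2 per formula unit = 3.0000 × 60.083 = 180.249 g.
SiO2 wt% = 180.249 / 267.857 × 100 = 67.29%.

67.29 wt%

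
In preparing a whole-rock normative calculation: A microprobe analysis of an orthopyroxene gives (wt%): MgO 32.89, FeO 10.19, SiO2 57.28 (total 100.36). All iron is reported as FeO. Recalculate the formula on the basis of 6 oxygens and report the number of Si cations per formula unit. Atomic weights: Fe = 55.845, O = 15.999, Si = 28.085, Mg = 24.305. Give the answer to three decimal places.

1.997 Si apfu

MgO (M=40.304): mol = 0.81605; Mg = 0.81605, O = 0.81605.
FeO (M=71.844): mol = 0.14184; Fe = 0.14184, O = 0.14184.
SiO2 (M=60.083): mol = 0.95335; Si = 0.95335, O = 1.90670.
ΣO = 2.86459; factor = 6/ΣO = 2.09454.
Si apfu = 0.95335 × 2.09454 = 1.997.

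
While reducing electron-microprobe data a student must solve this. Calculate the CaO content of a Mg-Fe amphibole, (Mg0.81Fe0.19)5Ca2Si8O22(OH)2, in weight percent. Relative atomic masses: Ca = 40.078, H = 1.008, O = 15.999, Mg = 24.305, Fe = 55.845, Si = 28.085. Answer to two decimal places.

M((Mg0.81Fe0.19)5Ca2Si8O22(OH)2) = 842.316 g/mol; M(CaO) = 56.077 g/mol.
Moles CaO per formula unit = 2 Ca ÷ 1 = 2.0000.
CaO fraction = (2.0000 × 56.077) / 842.316 = 112.154/842.316 = 0.1331.

13.31 wt%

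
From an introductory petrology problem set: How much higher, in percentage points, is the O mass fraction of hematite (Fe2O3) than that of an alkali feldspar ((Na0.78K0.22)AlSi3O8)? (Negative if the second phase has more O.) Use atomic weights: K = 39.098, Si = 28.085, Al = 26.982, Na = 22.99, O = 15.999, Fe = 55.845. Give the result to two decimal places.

-18.10 percentage points

First mineral: 47.997 g O in 159.687 g formula = 30.06 wt% O.
Second mineral: 127.992 g O in 265.763 g formula = 48.16 wt% O.
30.06% − 48.16% gives a difference of -18.10 percentage points.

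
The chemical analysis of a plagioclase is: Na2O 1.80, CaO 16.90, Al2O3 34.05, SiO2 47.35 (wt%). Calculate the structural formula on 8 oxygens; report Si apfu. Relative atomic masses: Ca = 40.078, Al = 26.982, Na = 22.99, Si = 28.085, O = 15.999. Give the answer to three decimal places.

2.168 Si apfu

1.80 wt% Na2O ÷ 61.979 g/mol = 0.02904 mol, giving 0.05808 Na and 0.02904 O.
16.90 wt% CaO ÷ 56.077 g/mol = 0.30137 mol, giving 0.30137 Ca and 0.30137 O.
34.05 wt% Al2O3 ÷ 101.961 g/mol = 0.33395 mol, giving 0.66790 Al and 1.00185 O.
47.35 wt% SiO2 ÷ 60.083 g/mol = 0.78808 mol, giving 0.78808 Si and 1.57616 O.
Oxygen sums to 2.90842; scaling by 8/2.90842 = 2.75063 puts the formula on 8 O.
Si: 0.78808 × 2.75063 = 2.168 atoms per formula unit.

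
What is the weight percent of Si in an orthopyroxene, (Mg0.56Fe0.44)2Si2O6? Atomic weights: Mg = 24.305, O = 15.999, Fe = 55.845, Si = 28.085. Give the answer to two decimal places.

Molar mass of (Mg0.56Fe0.44)2Si2O6: 1.12·24.305 + 0.88·55.845 + 2·28.085 + 6·15.999 = 228.529 g/mol.
Mass of Si per formula unit: 2 × 28.085 = 56.170 g.
Weight fraction Si = 56.170 / 228.529 = 0.2458.

24.58 weight percent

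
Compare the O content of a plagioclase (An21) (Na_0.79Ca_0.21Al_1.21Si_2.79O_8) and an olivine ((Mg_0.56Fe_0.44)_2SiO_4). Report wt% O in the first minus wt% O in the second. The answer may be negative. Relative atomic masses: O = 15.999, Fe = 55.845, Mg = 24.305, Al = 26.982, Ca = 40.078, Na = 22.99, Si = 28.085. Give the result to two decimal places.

10.20 percentage points

M(Na_0.79Ca_0.21Al_1.21Si_2.79O_8) = 265.576 g/mol, so wt% O = 127.992/265.576 × 100 = 48.19%.
M((Mg_0.56Fe_0.44)_2SiO_4) = 168.446 g/mol, so wt% O = 63.996/168.446 × 100 = 37.99%.
48.19 − 37.99 = 10.20 pp.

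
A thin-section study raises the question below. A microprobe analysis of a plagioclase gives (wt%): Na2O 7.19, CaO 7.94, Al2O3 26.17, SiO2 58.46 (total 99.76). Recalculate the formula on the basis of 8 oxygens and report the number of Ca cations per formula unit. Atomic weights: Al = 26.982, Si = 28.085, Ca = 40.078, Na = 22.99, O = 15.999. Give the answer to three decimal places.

Na2O: 7.19/61.979 = 0.11601 mol → 0.23202 mol Na, 0.11601 mol O.
CaO: 7.94/56.077 = 0.14159 mol → 0.14159 mol Ca, 0.14159 mol O.
Al2O3: 26.17/101.961 = 0.25667 mol → 0.51334 mol Al, 0.77001 mol O.
SiO2: 58.46/60.083 = 0.97299 mol → 0.97299 mol Si, 1.94598 mol O.
Total oxygen = 2.97359 mol. Normalization factor = 8/2.97359 = 2.69035.
Ca per 8 O = 0.14159 × 2.69035 = 0.381.

0.381 Ca apfu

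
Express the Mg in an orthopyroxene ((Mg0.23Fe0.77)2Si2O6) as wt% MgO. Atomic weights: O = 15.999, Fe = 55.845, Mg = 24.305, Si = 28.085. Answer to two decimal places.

7.44 wt%

Formula mass = 249.346 g/mol.
0.46 Mg → 0.4600 mol MgO per formula unit; M(MgO) = 40.304, so MgO mass = 18.540 g.
18.540/249.346 × 100 = 7.44 wt%.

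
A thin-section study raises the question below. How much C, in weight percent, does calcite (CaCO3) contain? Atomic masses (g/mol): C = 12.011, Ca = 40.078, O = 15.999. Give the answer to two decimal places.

12.00 weight percent

Molar mass of CaCO3: 1*40.078 + 1*12.011 + 3*15.999 = 100.086 g/mol.
Mass of C per formula unit: 1 × 12.011 = 12.011 g.
Weight fraction C = 12.011 / 100.086 = 0.1200.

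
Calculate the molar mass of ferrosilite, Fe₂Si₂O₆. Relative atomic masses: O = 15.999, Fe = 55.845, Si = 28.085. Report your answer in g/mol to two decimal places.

Fe: 2 × 55.845 = 111.6900
Si: 2 × 28.085 = 56.1700
O: 6 × 15.999 = 95.9940
Summing the contributions gives the formula mass.

263.85 g/mol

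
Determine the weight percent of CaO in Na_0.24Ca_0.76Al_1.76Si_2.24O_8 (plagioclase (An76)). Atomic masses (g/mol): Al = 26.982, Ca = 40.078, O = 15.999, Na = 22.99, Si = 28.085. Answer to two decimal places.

15.53 wt%

M(Na_0.24Ca_0.76Al_1.76Si_2.24O_8) = 274.368 g/mol; M(CaO) = 56.077 g/mol.
Moles CaO per formula unit = 0.76 Ca ÷ 1 = 0.7600.
CaO fraction = (0.7600 × 56.077) / 274.368 = 42.619/274.368 = 0.1553.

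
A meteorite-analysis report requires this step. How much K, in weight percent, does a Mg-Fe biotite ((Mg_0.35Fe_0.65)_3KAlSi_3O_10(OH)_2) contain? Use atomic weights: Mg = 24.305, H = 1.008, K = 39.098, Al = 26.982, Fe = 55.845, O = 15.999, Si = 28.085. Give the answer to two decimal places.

Molar mass of (Mg_0.35Fe_0.65)_3KAlSi_3O_10(OH)_2: 1.05·24.305 + 1.95·55.845 + 1·39.098 + 1·26.982 + 3·28.085 + 12·15.999 + 2·1.008 = 478.757 g/mol.
Mass of K per formula unit: 1 × 39.098 = 39.098 g.
Weight fraction K = 39.098 / 478.757 = 0.0817.

8.17 weight percent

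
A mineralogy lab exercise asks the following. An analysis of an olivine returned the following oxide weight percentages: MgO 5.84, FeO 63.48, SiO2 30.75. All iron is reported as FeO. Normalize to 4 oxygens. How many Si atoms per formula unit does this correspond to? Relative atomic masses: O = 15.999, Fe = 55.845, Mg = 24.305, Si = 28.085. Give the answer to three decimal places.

0.998 Si apfu

MgO (M=40.304): mol = 0.14490; Mg = 0.14490, O = 0.14490.
FeO (M=71.844): mol = 0.88358; Fe = 0.88358, O = 0.88358.
SiO2 (M=60.083): mol = 0.51179; Si = 0.51179, O = 1.02358.
ΣO = 2.05206; factor = 4/ΣO = 1.94926.
Si apfu = 0.51179 × 1.94926 = 0.998.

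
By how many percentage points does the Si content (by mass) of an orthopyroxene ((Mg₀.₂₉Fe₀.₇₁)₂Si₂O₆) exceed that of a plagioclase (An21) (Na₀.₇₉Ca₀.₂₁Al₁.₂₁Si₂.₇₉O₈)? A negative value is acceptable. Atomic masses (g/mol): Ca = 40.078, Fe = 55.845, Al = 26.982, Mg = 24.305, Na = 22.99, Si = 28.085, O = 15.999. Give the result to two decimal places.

First mineral: 56.170 g Si in 245.561 g formula = 22.87 wt% Si.
Second mineral: 78.357 g Si in 265.576 g formula = 29.50 wt% Si.
22.87% − 29.50% gives a difference of -6.63 percentage points.

-6.63 percentage points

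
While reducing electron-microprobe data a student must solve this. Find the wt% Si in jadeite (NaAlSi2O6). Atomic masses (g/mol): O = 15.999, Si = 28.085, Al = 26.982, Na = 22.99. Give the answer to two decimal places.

27.79 mass %

Formula mass = 1·22.99 + 1·26.982 + 2·28.085 + 6·15.999 = 202.136 g/mol, of which 56.170 g is Si.
So Si makes up 56.170/202.136 = 0.2779 of the mass, i.e. 27.79%.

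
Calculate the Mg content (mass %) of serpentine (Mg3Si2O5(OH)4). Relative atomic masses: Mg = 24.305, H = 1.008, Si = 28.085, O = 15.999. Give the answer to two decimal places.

26.31 mass %

Formula mass = 3*24.305 + 2*28.085 + 9*15.999 + 4*1.008 = 277.108 g/mol, of which 72.915 g is Mg.
So Mg makes up 72.915/277.108 = 0.2631 of the mass, i.e. 26.31%.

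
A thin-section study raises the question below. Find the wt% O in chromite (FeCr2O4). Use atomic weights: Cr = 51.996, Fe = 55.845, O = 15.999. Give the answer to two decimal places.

Formula mass = 1×55.845 + 2×51.996 + 4×15.999 = 223.833 g/mol, of which 63.996 g is O.
So O makes up 63.996/223.833 = 0.2859 of the mass, i.e. 28.59%.

28.59 wt%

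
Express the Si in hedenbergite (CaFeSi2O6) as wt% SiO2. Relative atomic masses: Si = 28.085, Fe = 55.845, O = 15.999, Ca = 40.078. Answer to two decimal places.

Molar mass of CaFeSi2O6 = 1·40.078 + 1·55.845 + 2·28.085 + 6·15.999 = 248.087 g/mol.
Each formula unit contains 2 Si, equivalent to 2/1 = 2.0000 mol SiO2.
M(SiO2) = 1×28.085 + 2×15.999 = 60.083 g/mol.
Mass of SiO2 per formula unit = 2.0000 × 60.083 = 120.166 g.
SiO2 wt% = 120.166 / 248.087 × 100 = 48.44%.

48.44 wt%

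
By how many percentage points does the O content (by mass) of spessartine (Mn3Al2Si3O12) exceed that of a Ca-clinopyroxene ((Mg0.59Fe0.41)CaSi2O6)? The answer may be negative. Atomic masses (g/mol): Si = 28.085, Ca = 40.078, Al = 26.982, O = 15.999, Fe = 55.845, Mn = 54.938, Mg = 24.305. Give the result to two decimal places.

First mineral: 191.988 g O in 495.021 g formula = 38.78 wt% O.
Second mineral: 95.994 g O in 229.478 g formula = 41.83 wt% O.
38.78% − 41.83% gives a difference of -3.05 percentage points.

-3.05 percentage points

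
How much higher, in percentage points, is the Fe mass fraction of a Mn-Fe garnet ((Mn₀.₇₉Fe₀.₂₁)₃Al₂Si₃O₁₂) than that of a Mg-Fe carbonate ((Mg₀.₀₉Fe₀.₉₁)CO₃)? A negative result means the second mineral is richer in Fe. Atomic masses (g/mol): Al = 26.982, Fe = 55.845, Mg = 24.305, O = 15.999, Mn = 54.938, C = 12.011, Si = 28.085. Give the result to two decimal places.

M((Mn₀.₇₉Fe₀.₂₁)₃Al₂Si₃O₁₂) = 495.592 g/mol, so wt% Fe = 35.182/495.592 × 100 = 7.10%.
M((Mg₀.₀₉Fe₀.₉₁)CO₃) = 113.014 g/mol, so wt% Fe = 50.819/113.014 × 100 = 44.97%.
7.10 − 44.97 = -37.87 pp.

-37.87 percentage points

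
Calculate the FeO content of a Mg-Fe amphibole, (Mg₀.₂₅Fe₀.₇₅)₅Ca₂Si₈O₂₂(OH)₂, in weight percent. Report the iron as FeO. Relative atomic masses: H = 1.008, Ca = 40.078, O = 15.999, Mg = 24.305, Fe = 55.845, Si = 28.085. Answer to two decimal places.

M((Mg₀.₂₅Fe₀.₇₅)₅Ca₂Si₈O₂₂(OH)₂) = 930.628 g/mol; M(FeO) = 71.844 g/mol.
Moles FeO per formula unit = 3.75 Fe ÷ 1 = 3.7500.
FeO fraction = (3.7500 × 71.844) / 930.628 = 269.415/930.628 = 0.2895.

28.95 wt%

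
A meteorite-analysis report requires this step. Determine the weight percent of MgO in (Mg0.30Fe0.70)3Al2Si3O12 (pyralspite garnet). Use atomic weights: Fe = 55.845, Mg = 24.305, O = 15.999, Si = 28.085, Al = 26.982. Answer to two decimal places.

M((Mg0.30Fe0.70)3Al2Si3O12) = 469.356 g/mol; M(MgO) = 40.304 g/mol.
Moles MgO per formula unit = 0.90 Mg ÷ 1 = 0.9000.
MgO fraction = (0.9000 × 40.304) / 469.356 = 36.274/469.356 = 0.0773.

7.73 wt%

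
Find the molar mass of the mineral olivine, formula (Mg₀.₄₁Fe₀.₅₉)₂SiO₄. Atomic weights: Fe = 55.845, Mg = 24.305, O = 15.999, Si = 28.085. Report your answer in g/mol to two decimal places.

The formula mass is the sum 0.82*24.305 + 1.18*55.845 + 1*28.085 + 4*15.999.

177.91 g/mol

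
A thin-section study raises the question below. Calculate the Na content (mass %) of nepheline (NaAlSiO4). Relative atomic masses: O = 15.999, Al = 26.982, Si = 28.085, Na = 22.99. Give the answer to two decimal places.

M(NaAlSiO4) = 142.053 g/mol.
Na contributes 1 × 22.99 = 22.990 g per mole.
22.990/142.053 = 0.1618 → 16.18%.

16.18 mass %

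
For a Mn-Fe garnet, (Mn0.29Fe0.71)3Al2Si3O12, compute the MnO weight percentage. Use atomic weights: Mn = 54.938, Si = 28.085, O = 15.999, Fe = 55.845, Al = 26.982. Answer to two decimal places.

Molar mass of (Mn0.29Fe0.71)3Al2Si3O12 = 0.87·54.938 + 2.13·55.845 + 2·26.982 + 3·28.085 + 12·15.999 = 496.953 g/mol.
Each formula unit contains 0.87 Mn, equivalent to 0.87/1 = 0.8700 mol MnO.
M(MnO) = 1×54.938 + 1×15.999 = 70.937 g/mol.
Mass of MnO per formula unit = 0.8700 × 70.937 = 61.715 g.
MnO wt% = 61.715 / 496.953 × 100 = 12.42%.

12.42 wt%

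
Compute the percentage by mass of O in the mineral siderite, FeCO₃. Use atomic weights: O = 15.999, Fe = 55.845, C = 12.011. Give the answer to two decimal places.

Formula mass = 1*55.845 + 1*12.011 + 3*15.999 = 115.853 g/mol, of which 47.997 g is O.
So O makes up 47.997/115.853 = 0.4143 of the mass, i.e. 41.43%.

41.43 mass %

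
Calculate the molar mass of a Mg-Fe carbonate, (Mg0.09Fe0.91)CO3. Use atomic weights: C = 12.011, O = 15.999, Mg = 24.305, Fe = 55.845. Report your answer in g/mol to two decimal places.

113.01 g/mol

M = 0.09(24.305) + 0.91(55.845) + 1(12.011) + 3(15.999)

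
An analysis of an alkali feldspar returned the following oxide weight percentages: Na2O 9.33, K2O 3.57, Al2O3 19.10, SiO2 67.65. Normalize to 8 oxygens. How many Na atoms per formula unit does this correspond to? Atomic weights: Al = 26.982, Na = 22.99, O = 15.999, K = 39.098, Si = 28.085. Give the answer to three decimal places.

Na2O (M=61.979): mol = 0.15053; Na = 0.30106, O = 0.15053.
K2O (M=94.195): mol = 0.03790; K = 0.07580, O = 0.03790.
Al2O3 (M=101.961): mol = 0.18733; Al = 0.37466, O = 0.56199.
SiO2 (M=60.083): mol = 1.12594; Si = 1.12594, O = 2.25188.
ΣO = 3.00230; factor = 8/ΣO = 2.66462.
Na apfu = 0.30106 × 2.66462 = 0.802.

0.802 Na apfu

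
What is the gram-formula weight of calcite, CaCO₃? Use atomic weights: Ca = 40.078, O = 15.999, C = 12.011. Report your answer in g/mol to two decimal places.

100.09 g/mol

M = 1·40.078 + 1·12.011 + 3·15.999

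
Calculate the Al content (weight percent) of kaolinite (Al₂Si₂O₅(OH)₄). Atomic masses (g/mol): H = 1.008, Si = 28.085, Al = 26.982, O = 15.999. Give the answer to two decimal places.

20.90 weight percent

Molar mass of Al₂Si₂O₅(OH)₄: 2*26.982 + 2*28.085 + 9*15.999 + 4*1.008 = 258.157 g/mol.
Mass of Al per formula unit: 2 × 26.982 = 53.964 g.
Weight fraction Al = 53.964 / 258.157 = 0.2090.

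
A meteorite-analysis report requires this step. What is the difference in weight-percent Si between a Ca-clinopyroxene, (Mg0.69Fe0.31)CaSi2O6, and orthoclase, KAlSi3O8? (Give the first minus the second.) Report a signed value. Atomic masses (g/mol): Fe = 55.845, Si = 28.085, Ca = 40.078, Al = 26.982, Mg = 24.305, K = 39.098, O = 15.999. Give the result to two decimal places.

-5.45 percentage points

Si in (Mg0.69Fe0.31)CaSi2O6: molar mass 226.324 g/mol; 2×28.085 = 56.170 g → 24.82 wt%.
Si in KAlSi3O8: molar mass 278.327 g/mol; 3×28.085 = 84.255 g → 30.27 wt%.
Difference = 24.82 − 30.27 = -5.45 percentage points.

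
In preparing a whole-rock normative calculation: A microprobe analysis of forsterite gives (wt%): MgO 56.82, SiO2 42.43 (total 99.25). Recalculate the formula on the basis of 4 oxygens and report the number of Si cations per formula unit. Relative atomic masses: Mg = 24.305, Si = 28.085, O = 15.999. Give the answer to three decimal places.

56.82 wt% MgO ÷ 40.304 g/mol = 1.40979 mol, giving 1.40979 Mg and 1.40979 O.
42.43 wt% SiO2 ÷ 60.083 g/mol = 0.70619 mol, giving 0.70619 Si and 1.41238 O.
Oxygen sums to 2.82217; scaling by 4/2.82217 = 1.41735 puts the formula on 4 O.
Si: 0.70619 × 1.41735 = 1.001 atoms per formula unit.

1.001 Si apfu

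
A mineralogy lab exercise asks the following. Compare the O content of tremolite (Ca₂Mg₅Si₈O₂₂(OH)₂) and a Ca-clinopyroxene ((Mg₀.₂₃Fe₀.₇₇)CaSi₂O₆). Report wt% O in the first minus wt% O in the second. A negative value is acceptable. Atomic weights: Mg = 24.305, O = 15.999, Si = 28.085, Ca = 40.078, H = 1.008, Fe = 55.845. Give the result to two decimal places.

O in Ca₂Mg₅Si₈O₂₂(OH)₂: molar mass 812.353 g/mol; 24×15.999 = 383.976 g → 47.27 wt%.
O in (Mg₀.₂₃Fe₀.₇₇)CaSi₂O₆: molar mass 240.833 g/mol; 6×15.999 = 95.994 g → 39.86 wt%.
Difference = 47.27 − 39.86 = 7.41 percentage points.

7.41 percentage points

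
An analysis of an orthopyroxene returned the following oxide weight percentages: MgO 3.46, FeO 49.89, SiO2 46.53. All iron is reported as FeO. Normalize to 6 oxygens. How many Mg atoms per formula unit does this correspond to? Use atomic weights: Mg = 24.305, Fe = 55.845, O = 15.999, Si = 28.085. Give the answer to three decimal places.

0.221 Mg apfu

3.46 wt% MgO ÷ 40.304 g/mol = 0.08585 mol, giving 0.08585 Mg and 0.08585 O.
49.89 wt% FeO ÷ 71.844 g/mol = 0.69442 mol, giving 0.69442 Fe and 0.69442 O.
46.53 wt% SiO2 ÷ 60.083 g/mol = 0.77443 mol, giving 0.77443 Si and 1.54886 O.
Oxygen sums to 2.32913; scaling by 6/2.32913 = 2.57607 puts the formula on 6 O.
Mg: 0.08585 × 2.57607 = 0.221 atoms per formula unit.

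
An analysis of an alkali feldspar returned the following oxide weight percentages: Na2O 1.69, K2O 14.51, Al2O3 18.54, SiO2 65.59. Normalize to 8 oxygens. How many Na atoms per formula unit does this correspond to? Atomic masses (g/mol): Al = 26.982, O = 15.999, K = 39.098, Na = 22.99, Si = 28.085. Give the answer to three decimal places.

1.69 wt% Na2O ÷ 61.979 g/mol = 0.02727 mol, giving 0.05454 Na and 0.02727 O.
14.51 wt% K2O ÷ 94.195 g/mol = 0.15404 mol, giving 0.30808 K and 0.15404 O.
18.54 wt% Al2O3 ÷ 101.961 g/mol = 0.18183 mol, giving 0.36366 Al and 0.54549 O.
65.59 wt% SiO2 ÷ 60.083 g/mol = 1.09166 mol, giving 1.09166 Si and 2.18332 O.
Oxygen sums to 2.91012; scaling by 8/2.91012 = 2.74903 puts the formula on 8 O.
Na: 0.05454 × 2.74903 = 0.150 atoms per formula unit.

0.150 Na apfu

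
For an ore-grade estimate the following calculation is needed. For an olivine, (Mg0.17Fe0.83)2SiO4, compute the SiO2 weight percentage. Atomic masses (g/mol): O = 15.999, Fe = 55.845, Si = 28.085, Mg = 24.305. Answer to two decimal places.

31.12 wt%

Molar mass of (Mg0.17Fe0.83)2SiO4 = 0.34×24.305 + 1.66×55.845 + 1×28.085 + 4×15.999 = 193.047 g/mol.
Each formula unit contains 1 Si, equivalent to 1/1 = 1.0000 mol SiO2.
M(SiO2) = 1×28.085 + 2×15.999 = 60.083 g/mol.
Mass of SiO2 per formula unit = 1.0000 × 60.083 = 60.083 g.
SiO2 wt% = 60.083 / 193.047 × 100 = 31.12%.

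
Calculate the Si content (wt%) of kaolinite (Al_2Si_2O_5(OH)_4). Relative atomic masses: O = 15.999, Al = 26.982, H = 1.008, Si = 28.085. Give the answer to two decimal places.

21.76 wt%

Formula mass = 2*26.982 + 2*28.085 + 9*15.999 + 4*1.008 = 258.157 g/mol, of which 56.170 g is Si.
So Si makes up 56.170/258.157 = 0.2176 of the mass, i.e. 21.76%.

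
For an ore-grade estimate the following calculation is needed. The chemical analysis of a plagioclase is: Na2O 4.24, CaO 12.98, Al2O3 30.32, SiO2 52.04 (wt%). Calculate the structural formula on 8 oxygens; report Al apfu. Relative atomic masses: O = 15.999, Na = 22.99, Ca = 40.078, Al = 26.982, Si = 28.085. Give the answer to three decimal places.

1.627 Al apfu

4.24 wt% Na2O ÷ 61.979 g/mol = 0.06841 mol, giving 0.13682 Na and 0.06841 O.
12.98 wt% CaO ÷ 56.077 g/mol = 0.23147 mol, giving 0.23147 Ca and 0.23147 O.
30.32 wt% Al2O3 ÷ 101.961 g/mol = 0.29737 mol, giving 0.59474 Al and 0.89211 O.
52.04 wt% SiO2 ÷ 60.083 g/mol = 0.86614 mol, giving 0.86614 Si and 1.73228 O.
Oxygen sums to 2.92427; scaling by 8/2.92427 = 2.73573 puts the formula on 8 O.
Al: 0.59474 × 2.73573 = 1.627 atoms per formula unit.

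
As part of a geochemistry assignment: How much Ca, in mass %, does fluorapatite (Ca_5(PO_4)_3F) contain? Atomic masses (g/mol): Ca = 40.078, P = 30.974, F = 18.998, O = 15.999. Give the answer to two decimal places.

39.74 mass %

Molar mass of Ca_5(PO_4)_3F: 5*40.078 + 3*30.974 + 12*15.999 + 1*18.998 = 504.298 g/mol.
Mass of Ca per formula unit: 5 × 40.078 = 200.390 g.
Weight fraction Ca = 200.390 / 504.298 = 0.3974.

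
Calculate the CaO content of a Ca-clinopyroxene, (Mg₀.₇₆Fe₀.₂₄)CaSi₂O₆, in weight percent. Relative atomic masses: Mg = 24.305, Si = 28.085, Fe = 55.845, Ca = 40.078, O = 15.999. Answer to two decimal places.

Molar mass of (Mg₀.₇₆Fe₀.₂₄)CaSi₂O₆ = 0.76*24.305 + 0.24*55.845 + 1*40.078 + 2*28.085 + 6*15.999 = 224.117 g/mol.
Each formula unit contains 1 Ca, equivalent to 1/1 = 1.0000 mol CaO.
M(CaO) = 1×40.078 + 1×15.999 = 56.077 g/mol.
Mass of CaO per formula unit = 1.0000 × 56.077 = 56.077 g.
CaO wt% = 56.077 / 224.117 × 100 = 25.02%.

25.02 wt%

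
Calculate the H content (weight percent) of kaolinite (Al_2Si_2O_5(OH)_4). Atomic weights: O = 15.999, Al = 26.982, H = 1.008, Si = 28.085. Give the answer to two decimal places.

Formula mass = 2*26.982 + 2*28.085 + 9*15.999 + 4*1.008 = 258.157 g/mol, of which 4.032 g is H.
So H makes up 4.032/258.157 = 0.0156 of the mass, i.e. 1.56%.

1.56 weight percent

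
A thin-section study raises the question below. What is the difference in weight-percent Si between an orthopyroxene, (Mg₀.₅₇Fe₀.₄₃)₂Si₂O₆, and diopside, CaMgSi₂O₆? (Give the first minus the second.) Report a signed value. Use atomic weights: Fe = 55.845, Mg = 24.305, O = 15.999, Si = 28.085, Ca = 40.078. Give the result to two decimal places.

Si in (Mg₀.₅₇Fe₀.₄₃)₂Si₂O₆: molar mass 227.898 g/mol; 2×28.085 = 56.170 g → 24.65 wt%.
Si in CaMgSi₂O₆: molar mass 216.547 g/mol; 2×28.085 = 56.170 g → 25.94 wt%.
Difference = 24.65 − 25.94 = -1.29 percentage points.

-1.29 percentage points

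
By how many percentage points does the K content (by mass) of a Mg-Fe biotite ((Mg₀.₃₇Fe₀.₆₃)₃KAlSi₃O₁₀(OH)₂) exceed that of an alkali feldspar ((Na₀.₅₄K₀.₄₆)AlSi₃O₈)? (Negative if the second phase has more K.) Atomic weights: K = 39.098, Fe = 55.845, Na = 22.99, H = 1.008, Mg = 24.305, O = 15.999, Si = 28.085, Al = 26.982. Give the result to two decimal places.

K in (Mg₀.₃₇Fe₀.₆₃)₃KAlSi₃O₁₀(OH)₂: molar mass 476.865 g/mol; 1×39.098 = 39.098 g → 8.20 wt%.
K in (Na₀.₅₄K₀.₄₆)AlSi₃O₈: molar mass 269.629 g/mol; 0.46×39.098 = 17.985 g → 6.67 wt%.
Difference = 8.20 − 6.67 = 1.53 percentage points.

1.53 percentage points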